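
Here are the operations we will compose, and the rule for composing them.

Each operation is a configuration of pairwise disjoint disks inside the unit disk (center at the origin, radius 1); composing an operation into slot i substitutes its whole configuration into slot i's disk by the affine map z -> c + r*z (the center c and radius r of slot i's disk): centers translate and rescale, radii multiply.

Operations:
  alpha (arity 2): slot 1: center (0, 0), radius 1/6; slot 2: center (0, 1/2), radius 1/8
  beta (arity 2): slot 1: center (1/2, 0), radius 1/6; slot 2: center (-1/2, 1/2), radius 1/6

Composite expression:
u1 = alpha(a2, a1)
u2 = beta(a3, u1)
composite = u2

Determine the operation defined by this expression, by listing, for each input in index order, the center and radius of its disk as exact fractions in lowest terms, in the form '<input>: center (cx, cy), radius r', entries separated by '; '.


Affine substitution under beta: radii multiply and a-centers shift.
a3 passes through 1 substitution, ending at center (1/2, 0), radius 1/6
a2 passes through 2 substitutions, ending at center (-1/2, 1/2), radius 1/36
a1 passes through 2 substitutions, ending at center (-1/2, 7/12), radius 1/48

a1: center (-1/2, 7/12), radius 1/48; a2: center (-1/2, 1/2), radius 1/36; a3: center (1/2, 0), radius 1/6


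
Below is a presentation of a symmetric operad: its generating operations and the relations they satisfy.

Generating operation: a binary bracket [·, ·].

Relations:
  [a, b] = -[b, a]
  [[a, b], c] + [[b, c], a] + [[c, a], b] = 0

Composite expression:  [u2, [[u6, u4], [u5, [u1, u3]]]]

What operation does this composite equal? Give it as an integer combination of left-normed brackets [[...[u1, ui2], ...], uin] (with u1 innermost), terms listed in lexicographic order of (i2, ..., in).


Expand each bracket as ab - ba; the u1-initial words give the coefficients.
Composite bracket: [u2, [[u6, u4], [u5, [u1, u3]]]]
Each bracket splits as ab - ba, giving 32 signed words (2^5 = 32).
Only words starting with u1 matter:
  sign of u1u3u5u4u6u2 is +1, so it contributes +[[[[[u1, u3], u5], u4], u6], u2]
  sign of u1u3u5u6u4u2 is -1, so it contributes -[[[[[u1, u3], u5], u6], u4], u2]

[[[[[u1, u3], u5], u4], u6], u2] - [[[[[u1, u3], u5], u6], u4], u2]


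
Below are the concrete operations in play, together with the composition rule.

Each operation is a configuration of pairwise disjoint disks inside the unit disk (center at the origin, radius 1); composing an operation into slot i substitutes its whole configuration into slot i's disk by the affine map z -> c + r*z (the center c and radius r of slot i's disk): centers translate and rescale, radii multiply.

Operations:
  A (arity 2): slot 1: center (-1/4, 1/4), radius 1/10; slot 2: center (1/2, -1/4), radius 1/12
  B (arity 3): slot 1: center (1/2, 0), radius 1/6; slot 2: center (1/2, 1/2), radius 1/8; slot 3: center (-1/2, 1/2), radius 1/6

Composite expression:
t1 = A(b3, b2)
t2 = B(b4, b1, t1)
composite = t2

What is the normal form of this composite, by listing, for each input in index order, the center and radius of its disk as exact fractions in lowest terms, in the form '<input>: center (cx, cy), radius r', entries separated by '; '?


b1: center (1/2, 1/2), radius 1/8; b2: center (-5/12, 11/24), radius 1/72; b3: center (-13/24, 13/24), radius 1/60; b4: center (1/2, 0), radius 1/6


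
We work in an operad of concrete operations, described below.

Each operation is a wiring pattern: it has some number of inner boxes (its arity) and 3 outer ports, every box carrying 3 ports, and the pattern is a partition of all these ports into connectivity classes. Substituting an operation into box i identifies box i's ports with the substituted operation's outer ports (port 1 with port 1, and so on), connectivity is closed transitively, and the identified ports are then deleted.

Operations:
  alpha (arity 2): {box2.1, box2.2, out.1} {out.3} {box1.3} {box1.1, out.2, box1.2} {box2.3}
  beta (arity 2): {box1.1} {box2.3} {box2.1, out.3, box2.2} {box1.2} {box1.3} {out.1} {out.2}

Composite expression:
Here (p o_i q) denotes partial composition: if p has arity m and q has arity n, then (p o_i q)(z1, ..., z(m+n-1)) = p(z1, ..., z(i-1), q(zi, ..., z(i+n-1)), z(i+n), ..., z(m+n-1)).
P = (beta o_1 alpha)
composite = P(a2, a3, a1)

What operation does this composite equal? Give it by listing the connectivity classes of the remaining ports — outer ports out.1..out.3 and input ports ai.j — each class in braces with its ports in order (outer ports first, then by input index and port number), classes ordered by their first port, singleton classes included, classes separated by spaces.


{out.1} {out.2} {out.3, a1.1, a1.2} {a1.3} {a2.1, a2.2} {a2.3} {a3.1, a3.2} {a3.3}

Treat the ports identified at beta as solder joints: merge, then drop.
composing alpha on (a2, a3), with out.j its own outer ports: {out.1, a3.1, a3.2} {out.2, a2.1, a2.2} {out.3} {a2.3} {a3.3}
composing beta on (a2, a3, a1), with out.j its own outer ports: {out.1} {out.2} {out.3, a1.1, a1.2} {a1.3} {a2.1, a2.2} {a2.3} {a3.1, a3.2} {a3.3}


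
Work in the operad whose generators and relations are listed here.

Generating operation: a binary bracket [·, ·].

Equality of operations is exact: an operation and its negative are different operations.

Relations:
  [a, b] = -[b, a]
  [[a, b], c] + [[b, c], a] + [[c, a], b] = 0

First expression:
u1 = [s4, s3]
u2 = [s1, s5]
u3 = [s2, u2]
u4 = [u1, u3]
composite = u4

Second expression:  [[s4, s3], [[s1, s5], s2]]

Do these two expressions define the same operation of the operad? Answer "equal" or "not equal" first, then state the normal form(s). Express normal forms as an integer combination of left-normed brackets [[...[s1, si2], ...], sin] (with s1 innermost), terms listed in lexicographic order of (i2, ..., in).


not equal; the first gives -[[[[s1, s5], s2], s3], s4] + [[[[s1, s5], s2], s4], s3] and the second [[[[s1, s5], s2], s3], s4] - [[[[s1, s5], s2], s4], s3]

The first expression reduces to -[[[[s1, s5], s2], s3], s4] + [[[[s1, s5], s2], s4], s3]
The second expression reduces to [[[[s1, s5], s2], s3], s4] - [[[[s1, s5], s2], s4], s3]
The forms do not match — not equal.


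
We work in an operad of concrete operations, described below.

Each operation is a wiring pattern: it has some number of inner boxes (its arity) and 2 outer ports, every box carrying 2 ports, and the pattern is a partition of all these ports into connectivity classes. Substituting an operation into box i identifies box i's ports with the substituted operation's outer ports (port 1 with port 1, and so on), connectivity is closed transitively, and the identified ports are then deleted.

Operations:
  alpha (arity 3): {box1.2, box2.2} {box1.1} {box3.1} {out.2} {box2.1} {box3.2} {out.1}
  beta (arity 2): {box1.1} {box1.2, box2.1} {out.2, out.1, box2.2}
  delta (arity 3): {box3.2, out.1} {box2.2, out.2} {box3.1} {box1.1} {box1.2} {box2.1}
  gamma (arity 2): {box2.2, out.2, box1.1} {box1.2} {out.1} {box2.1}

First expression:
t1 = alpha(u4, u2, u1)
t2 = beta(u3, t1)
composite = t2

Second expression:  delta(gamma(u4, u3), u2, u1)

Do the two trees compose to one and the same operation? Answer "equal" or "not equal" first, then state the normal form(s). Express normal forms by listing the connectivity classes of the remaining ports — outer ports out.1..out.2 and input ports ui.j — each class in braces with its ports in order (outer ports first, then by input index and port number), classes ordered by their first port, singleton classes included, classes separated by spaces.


not equal — first {out.1, out.2} {u1.1} {u1.2} {u2.1} {u2.2, u4.2} {u3.1} {u3.2} {u4.1}, second {out.1, u1.2} {out.2, u2.2} {u1.1} {u2.1} {u3.1} {u3.2, u4.1} {u4.2}

In normal form, the first expression is {out.1, out.2} {u1.1} {u1.2} {u2.1} {u2.2, u4.2} {u3.1} {u3.2} {u4.1}
In normal form, the second expression is {out.1, u1.2} {out.2, u2.2} {u1.1} {u2.1} {u3.1} {u3.2, u4.1} {u4.2}
The forms do not match — not equal.


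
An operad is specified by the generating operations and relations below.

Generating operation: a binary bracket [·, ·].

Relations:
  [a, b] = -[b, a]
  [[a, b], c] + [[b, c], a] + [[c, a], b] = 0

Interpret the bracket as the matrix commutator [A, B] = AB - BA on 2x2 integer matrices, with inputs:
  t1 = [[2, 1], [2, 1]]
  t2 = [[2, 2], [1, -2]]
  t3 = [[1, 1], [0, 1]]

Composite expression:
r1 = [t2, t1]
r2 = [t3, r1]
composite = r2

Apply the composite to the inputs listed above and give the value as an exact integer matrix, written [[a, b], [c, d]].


[[-7, -6], [0, 7]]

[t2, t1] = [[3, 2], [-7, -3]]
[t3, [t2, t1]] = [[-7, -6], [0, 7]]


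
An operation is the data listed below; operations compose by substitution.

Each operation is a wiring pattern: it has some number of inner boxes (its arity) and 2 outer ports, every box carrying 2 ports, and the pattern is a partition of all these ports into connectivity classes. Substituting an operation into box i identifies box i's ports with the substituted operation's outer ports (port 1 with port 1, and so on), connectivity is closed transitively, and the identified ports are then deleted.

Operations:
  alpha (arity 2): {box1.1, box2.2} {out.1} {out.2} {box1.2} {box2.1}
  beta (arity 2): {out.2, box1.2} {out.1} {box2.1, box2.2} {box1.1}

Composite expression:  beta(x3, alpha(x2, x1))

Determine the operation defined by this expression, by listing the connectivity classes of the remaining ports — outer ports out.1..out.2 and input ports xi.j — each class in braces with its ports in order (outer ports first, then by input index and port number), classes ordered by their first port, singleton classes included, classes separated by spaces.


{out.1} {out.2, x3.2} {x1.1} {x1.2, x2.1} {x2.2} {x3.1}

Treat the ports identified at beta as solder joints: merge, then drop.
after alpha, the pattern on (x2, x1) reads {out.1} {out.2} {x1.1} {x1.2, x2.1} {x2.2} (out.j = its outer ports)
after beta, the pattern on (x3, x2, x1) reads {out.1} {out.2, x3.2} {x1.1} {x1.2, x2.1} {x2.2} {x3.1} (out.j = its outer ports)


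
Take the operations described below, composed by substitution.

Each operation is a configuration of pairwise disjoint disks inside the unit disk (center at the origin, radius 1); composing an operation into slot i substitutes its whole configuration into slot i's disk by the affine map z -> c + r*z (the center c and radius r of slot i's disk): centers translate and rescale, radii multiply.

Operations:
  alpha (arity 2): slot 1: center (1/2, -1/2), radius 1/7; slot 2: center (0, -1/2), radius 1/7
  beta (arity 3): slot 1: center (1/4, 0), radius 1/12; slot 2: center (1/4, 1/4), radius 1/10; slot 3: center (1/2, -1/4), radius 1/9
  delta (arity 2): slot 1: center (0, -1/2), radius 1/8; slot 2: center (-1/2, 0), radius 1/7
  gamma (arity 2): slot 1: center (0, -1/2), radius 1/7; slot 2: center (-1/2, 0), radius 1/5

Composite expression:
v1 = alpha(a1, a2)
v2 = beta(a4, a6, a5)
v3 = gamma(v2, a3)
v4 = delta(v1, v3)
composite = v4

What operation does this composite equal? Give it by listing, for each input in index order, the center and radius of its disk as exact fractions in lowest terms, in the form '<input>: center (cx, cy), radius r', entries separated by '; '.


a1: center (1/16, -9/16), radius 1/56; a2: center (0, -9/16), radius 1/56; a3: center (-4/7, 0), radius 1/35; a4: center (-97/196, -1/14), radius 1/588; a5: center (-24/49, -15/196), radius 1/441; a6: center (-97/196, -13/196), radius 1/490

Affine substitution under delta: radii multiply and a-centers shift.
tracing a1 down its 2-map path: center (1/16, -9/16), radius 1/56
tracing a2 down its 2-map path: center (0, -9/16), radius 1/56
tracing a4 down its 3-map path: center (-97/196, -1/14), radius 1/588
tracing a6 down its 3-map path: center (-97/196, -13/196), radius 1/490
tracing a5 down its 3-map path: center (-24/49, -15/196), radius 1/441
tracing a3 down its 2-map path: center (-4/7, 0), radius 1/35


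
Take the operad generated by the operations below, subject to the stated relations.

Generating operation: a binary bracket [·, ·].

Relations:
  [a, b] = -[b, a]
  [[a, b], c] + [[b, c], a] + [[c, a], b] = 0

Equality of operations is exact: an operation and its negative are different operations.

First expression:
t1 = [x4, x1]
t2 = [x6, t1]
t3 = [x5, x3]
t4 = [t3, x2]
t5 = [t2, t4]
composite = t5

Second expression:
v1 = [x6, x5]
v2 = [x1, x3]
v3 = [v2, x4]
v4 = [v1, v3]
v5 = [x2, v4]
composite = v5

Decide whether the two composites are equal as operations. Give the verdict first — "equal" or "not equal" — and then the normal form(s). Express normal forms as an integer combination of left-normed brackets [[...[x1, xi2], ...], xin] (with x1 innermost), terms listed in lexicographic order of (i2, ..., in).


not equal; the first gives [[[[[x1, x4], x6], x2], x3], x5] - [[[[[x1, x4], x6], x2], x5], x3] - [[[[[x1, x4], x6], x3], x5], x2] + [[[[[x1, x4], x6], x5], x3], x2] and the second -[[[[[x1, x3], x4], x5], x6], x2] + [[[[[x1, x3], x4], x6], x5], x2]

The first composite normalizes to [[[[[x1, x4], x6], x2], x3], x5] - [[[[[x1, x4], x6], x2], x5], x3] - [[[[[x1, x4], x6], x3], x5], x2] + [[[[[x1, x4], x6], x5], x3], x2]
The second composite normalizes to -[[[[[x1, x3], x4], x5], x6], x2] + [[[[[x1, x3], x4], x6], x5], x2]
They disagree, so not equal.


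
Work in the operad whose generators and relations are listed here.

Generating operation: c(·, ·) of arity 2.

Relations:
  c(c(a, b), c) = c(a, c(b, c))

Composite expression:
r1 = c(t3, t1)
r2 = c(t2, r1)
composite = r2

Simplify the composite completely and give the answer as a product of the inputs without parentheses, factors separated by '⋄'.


t2 ⋄ t3 ⋄ t1

Under associativity of c, the answer is the t's in reading order.
c(t3, t1) reduces to t3 ⋄ t1
c(t2, c(t3, t1)) reduces to t2 ⋄ t3 ⋄ t1


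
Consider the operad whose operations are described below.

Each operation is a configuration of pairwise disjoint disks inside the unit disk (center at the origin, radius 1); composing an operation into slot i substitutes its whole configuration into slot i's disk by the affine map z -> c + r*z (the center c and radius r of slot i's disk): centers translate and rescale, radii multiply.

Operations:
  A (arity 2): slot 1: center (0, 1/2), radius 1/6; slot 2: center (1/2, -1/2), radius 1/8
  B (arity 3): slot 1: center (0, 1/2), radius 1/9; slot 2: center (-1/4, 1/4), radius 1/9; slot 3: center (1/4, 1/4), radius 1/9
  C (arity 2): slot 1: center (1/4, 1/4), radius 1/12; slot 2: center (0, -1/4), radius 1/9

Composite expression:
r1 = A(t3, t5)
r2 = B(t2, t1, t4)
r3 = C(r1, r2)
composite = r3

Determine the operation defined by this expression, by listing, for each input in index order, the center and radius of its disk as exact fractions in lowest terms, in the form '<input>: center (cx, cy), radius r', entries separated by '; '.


t1: center (-1/36, -2/9), radius 1/81; t2: center (0, -7/36), radius 1/81; t3: center (1/4, 7/24), radius 1/72; t4: center (1/36, -2/9), radius 1/81; t5: center (7/24, 5/24), radius 1/96

Below C, radii multiply path by path; the t-disk centers shift.
for t3, the 2-step affine chain lands on center (1/4, 7/24), radius 1/72
for t5, the 2-step affine chain lands on center (7/24, 5/24), radius 1/96
for t2, the 2-step affine chain lands on center (0, -7/36), radius 1/81
for t1, the 2-step affine chain lands on center (-1/36, -2/9), radius 1/81
for t4, the 2-step affine chain lands on center (1/36, -2/9), radius 1/81


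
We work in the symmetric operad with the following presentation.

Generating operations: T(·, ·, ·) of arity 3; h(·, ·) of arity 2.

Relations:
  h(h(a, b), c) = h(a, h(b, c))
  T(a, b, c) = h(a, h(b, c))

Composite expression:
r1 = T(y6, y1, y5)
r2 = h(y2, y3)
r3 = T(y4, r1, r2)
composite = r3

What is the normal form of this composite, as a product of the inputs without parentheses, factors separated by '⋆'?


y4 ⋆ y6 ⋆ y1 ⋆ y5 ⋆ y2 ⋆ y3

Key point: T is associative — brackets drop, the y-order remains.
T(y6, y1, y5) reduces to y6 ⋆ y1 ⋆ y5
h(y2, y3) reduces to y2 ⋆ y3
T(y4, T(y6, y1, y5), h(y2, y3)) reduces to y4 ⋆ y6 ⋆ y1 ⋆ y5 ⋆ y2 ⋆ y3


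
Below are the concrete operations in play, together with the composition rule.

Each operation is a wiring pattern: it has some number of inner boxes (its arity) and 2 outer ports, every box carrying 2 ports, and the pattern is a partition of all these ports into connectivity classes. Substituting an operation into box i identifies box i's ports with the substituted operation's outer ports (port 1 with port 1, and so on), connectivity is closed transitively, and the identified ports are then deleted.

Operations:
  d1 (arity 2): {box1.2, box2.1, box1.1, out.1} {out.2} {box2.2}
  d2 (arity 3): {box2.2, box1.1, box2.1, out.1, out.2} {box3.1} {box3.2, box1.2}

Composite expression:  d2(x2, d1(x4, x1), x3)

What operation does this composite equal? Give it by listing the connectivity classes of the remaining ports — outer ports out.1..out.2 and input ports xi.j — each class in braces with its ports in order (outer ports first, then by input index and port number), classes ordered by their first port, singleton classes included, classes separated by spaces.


{out.1, out.2, x1.1, x2.1, x4.1, x4.2} {x1.2} {x2.2, x3.2} {x3.1}

Treat the ports identified at d2 as solder joints: merge, then drop.
through d1, on inputs (x4, x1): {out.1, x1.1, x4.1, x4.2} {out.2} {x1.2} (out.j = stage outer ports)
through d2, on inputs (x2, x4, x1, x3): {out.1, out.2, x1.1, x2.1, x4.1, x4.2} {x1.2} {x2.2, x3.2} {x3.1} (out.j = stage outer ports)


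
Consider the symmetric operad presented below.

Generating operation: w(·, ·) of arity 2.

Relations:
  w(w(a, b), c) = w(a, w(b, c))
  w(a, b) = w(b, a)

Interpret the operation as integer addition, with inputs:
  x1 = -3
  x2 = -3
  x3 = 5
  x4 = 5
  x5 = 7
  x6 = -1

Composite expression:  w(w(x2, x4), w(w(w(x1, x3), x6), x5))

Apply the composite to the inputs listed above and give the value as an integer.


10

w(x2, x4) = 2
w(x1, x3) = 2
w(w(x1, x3), x6) = 1
w(w(w(x1, x3), x6), x5) = 8
w(w(x2, x4), w(w(w(x1, x3), x6), x5)) = 10


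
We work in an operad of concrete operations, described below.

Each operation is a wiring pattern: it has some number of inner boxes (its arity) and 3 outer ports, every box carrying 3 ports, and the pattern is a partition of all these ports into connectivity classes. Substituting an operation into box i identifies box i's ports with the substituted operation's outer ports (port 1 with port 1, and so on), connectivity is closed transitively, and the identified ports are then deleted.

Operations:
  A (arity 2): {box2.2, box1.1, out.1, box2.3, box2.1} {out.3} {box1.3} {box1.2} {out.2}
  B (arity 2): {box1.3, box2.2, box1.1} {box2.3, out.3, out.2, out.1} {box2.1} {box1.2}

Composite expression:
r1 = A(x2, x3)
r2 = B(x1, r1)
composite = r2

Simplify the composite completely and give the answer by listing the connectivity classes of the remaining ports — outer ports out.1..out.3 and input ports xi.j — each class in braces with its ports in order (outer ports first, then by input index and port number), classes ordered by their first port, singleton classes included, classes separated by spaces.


After gluing at B, chains via deleted ports link the x-ports.
stage A: inputs (x2, x3), connectivity {out.1, x2.1, x3.1, x3.2, x3.3} {out.2} {out.3} {x2.2} {x2.3}, out.j its boundary
stage B: inputs (x1, x2, x3), connectivity {out.1, out.2, out.3} {x1.1, x1.3} {x1.2} {x2.1, x3.1, x3.2, x3.3} {x2.2} {x2.3}, out.j its boundary

{out.1, out.2, out.3} {x1.1, x1.3} {x1.2} {x2.1, x3.1, x3.2, x3.3} {x2.2} {x2.3}


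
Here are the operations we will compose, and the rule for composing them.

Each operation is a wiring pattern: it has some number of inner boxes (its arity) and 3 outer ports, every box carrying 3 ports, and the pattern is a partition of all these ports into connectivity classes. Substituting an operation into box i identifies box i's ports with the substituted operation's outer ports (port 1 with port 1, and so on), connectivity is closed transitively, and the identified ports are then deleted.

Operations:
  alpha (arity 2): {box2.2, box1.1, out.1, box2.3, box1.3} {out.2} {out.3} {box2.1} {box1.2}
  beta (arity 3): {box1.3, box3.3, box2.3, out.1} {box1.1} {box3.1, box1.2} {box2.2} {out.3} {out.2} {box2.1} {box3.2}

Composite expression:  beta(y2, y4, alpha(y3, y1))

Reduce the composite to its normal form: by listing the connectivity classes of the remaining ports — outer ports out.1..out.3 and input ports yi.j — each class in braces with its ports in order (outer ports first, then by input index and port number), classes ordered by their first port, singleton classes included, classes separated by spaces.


{out.1, y2.3, y4.3} {out.2} {out.3} {y1.1} {y1.2, y1.3, y2.2, y3.1, y3.3} {y2.1} {y3.2} {y4.1} {y4.2}

Reachability decides: close wires over beta-identified ports.
the subtree at alpha composes to {out.1, y1.2, y1.3, y3.1, y3.3} {out.2} {out.3} {y1.1} {y3.2} on (y3, y1); out.j = own outer ports
the subtree at beta composes to {out.1, y2.3, y4.3} {out.2} {out.3} {y1.1} {y1.2, y1.3, y2.2, y3.1, y3.3} {y2.1} {y3.2} {y4.1} {y4.2} on (y2, y4, y3, y1); out.j = own outer ports


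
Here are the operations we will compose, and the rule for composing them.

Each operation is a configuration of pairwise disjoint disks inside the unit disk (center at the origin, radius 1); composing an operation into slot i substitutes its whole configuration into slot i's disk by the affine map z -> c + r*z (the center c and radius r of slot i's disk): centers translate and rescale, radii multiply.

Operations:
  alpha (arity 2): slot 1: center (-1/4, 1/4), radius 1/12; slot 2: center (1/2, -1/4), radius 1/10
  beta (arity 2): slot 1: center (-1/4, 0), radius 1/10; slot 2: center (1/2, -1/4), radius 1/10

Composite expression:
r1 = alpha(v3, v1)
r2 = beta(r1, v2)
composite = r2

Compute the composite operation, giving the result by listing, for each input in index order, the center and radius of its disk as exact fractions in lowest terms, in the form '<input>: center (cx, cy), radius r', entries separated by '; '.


v1: center (-1/5, -1/40), radius 1/100; v2: center (1/2, -1/4), radius 1/10; v3: center (-11/40, 1/40), radius 1/120


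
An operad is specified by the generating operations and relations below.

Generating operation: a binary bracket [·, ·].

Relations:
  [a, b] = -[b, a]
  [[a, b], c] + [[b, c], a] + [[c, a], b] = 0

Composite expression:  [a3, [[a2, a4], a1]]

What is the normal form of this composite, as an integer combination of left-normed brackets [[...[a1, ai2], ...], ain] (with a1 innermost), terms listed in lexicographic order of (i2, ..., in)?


[[[a1, a2], a4], a3] - [[[a1, a4], a2], a3]

Left-normed coefficients sit on the a1-initial expansion words.
Composite bracket: [a3, [[a2, a4], a1]]
Applying ab - ba throughout gives 8 signed words (2^3 = 8).
Keep just the words that open with a1:
  a1a2a4a3 appears with sign +1, giving the term +[[[a1, a2], a4], a3]
  a1a4a2a3 appears with sign -1, giving the term -[[[a1, a4], a2], a3]


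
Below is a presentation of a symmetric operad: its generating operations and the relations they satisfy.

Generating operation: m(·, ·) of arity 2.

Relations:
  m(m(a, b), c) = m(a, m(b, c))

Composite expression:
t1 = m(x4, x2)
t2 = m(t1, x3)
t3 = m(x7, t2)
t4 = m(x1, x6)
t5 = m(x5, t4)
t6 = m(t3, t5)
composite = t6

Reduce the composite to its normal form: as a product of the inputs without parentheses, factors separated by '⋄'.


Key point: m is associative — brackets drop, the x-order remains.
m(x4, x2) linearizes to x4 ⋄ x2
m(m(x4, x2), x3) linearizes to x4 ⋄ x2 ⋄ x3
m(x7, m(m(x4, x2), x3)) linearizes to x7 ⋄ x4 ⋄ x2 ⋄ x3
m(x1, x6) linearizes to x1 ⋄ x6
m(x5, m(x1, x6)) linearizes to x5 ⋄ x1 ⋄ x6
m(m(x7, m(m(x4, x2), x3)), m(x5, m(x1, x6))) linearizes to x7 ⋄ x4 ⋄ x2 ⋄ x3 ⋄ x5 ⋄ x1 ⋄ x6

x7 ⋄ x4 ⋄ x2 ⋄ x3 ⋄ x5 ⋄ x1 ⋄ x6


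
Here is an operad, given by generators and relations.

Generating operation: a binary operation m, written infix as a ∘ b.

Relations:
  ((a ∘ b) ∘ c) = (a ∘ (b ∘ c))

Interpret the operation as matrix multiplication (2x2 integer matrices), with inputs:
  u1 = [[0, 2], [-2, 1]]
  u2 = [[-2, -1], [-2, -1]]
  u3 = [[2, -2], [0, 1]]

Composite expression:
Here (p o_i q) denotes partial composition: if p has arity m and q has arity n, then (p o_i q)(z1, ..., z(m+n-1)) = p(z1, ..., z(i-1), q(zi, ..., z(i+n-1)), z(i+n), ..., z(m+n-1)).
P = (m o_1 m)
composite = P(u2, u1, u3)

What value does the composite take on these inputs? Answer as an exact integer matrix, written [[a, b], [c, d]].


[[4, -9], [4, -9]]

(u2 ∘ u1) = [[2, -5], [2, -5]]
((u2 ∘ u1) ∘ u3) = [[4, -9], [4, -9]]


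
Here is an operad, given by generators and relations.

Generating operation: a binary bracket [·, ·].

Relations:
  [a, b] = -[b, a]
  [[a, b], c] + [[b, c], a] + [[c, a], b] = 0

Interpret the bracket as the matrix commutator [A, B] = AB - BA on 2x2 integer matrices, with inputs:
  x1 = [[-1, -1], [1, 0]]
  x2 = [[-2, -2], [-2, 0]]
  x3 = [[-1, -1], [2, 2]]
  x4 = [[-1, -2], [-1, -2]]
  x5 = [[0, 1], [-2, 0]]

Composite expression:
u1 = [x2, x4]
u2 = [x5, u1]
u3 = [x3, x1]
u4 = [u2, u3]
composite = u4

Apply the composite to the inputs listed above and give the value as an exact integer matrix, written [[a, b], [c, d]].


[[-12, 24], [0, 12]]

[x2, x4] = [[-2, 6], [-4, 2]]
[x5, [x2, x4]] = [[8, 4], [8, -8]]
[x3, x1] = [[1, 2], [1, -1]]
[[x5, [x2, x4]], [x3, x1]] = [[-12, 24], [0, 12]]


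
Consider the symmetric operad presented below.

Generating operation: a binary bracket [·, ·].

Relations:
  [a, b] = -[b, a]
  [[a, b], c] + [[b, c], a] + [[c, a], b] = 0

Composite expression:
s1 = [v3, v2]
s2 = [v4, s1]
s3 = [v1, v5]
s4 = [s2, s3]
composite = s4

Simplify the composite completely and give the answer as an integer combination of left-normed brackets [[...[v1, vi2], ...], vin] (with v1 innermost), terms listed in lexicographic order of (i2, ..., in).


-[[[[v1, v5], v2], v3], v4] + [[[[v1, v5], v3], v2], v4] + [[[[v1, v5], v4], v2], v3] - [[[[v1, v5], v4], v3], v2]

Antisymmetry and Jacobi reduce to v1-anchored left-normed brackets.
Composite bracket: [[v4, [v3, v2]], [v1, v5]]
Under [a, b] = ab - ba we get 16 signed associative words (2^4 = 16).
Only words starting with v1 matter:
  from v1v5v2v3v4, sign -1: term -[[[[v1, v5], v2], v3], v4]
  from v1v5v3v2v4, sign +1: term +[[[[v1, v5], v3], v2], v4]
  from v1v5v4v2v3, sign +1: term +[[[[v1, v5], v4], v2], v3]
  from v1v5v4v3v2, sign -1: term -[[[[v1, v5], v4], v3], v2]


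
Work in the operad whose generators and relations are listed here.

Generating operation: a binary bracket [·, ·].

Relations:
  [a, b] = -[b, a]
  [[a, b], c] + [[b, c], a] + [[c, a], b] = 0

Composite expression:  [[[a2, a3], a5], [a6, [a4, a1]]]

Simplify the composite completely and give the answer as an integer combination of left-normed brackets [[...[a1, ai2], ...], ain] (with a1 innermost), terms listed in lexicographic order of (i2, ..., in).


Antisymmetry and Jacobi reduce to a1-anchored left-normed brackets.
Composite bracket: [[[a2, a3], a5], [a6, [a4, a1]]]
Full expansion: 32 signed words from ab - ba (2^5 = 32).
Keep just the words that open with a1:
  word a1a4a6a2a3a5 has sign -1, contributing -[[[[[a1, a4], a6], a2], a3], a5]
  word a1a4a6a3a2a5 has sign +1, contributing +[[[[[a1, a4], a6], a3], a2], a5]
  word a1a4a6a5a2a3 has sign +1, contributing +[[[[[a1, a4], a6], a5], a2], a3]
  word a1a4a6a5a3a2 has sign -1, contributing -[[[[[a1, a4], a6], a5], a3], a2]

-[[[[[a1, a4], a6], a2], a3], a5] + [[[[[a1, a4], a6], a3], a2], a5] + [[[[[a1, a4], a6], a5], a2], a3] - [[[[[a1, a4], a6], a5], a3], a2]


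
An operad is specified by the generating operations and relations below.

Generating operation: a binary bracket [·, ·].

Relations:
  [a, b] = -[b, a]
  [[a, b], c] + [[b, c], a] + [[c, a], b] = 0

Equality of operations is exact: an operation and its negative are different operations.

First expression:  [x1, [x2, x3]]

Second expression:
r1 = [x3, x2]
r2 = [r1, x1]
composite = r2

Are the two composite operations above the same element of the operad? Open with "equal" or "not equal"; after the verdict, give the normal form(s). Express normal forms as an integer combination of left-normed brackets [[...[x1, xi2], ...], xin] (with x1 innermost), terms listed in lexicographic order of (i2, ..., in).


equal; the common form is [[x1, x2], x3] - [[x1, x3], x2]

Normal form of the first expression: [[x1, x2], x3] - [[x1, x3], x2]
Normal form of the second expression: [[x1, x2], x3] - [[x1, x3], x2]
The forms coincide; equal.


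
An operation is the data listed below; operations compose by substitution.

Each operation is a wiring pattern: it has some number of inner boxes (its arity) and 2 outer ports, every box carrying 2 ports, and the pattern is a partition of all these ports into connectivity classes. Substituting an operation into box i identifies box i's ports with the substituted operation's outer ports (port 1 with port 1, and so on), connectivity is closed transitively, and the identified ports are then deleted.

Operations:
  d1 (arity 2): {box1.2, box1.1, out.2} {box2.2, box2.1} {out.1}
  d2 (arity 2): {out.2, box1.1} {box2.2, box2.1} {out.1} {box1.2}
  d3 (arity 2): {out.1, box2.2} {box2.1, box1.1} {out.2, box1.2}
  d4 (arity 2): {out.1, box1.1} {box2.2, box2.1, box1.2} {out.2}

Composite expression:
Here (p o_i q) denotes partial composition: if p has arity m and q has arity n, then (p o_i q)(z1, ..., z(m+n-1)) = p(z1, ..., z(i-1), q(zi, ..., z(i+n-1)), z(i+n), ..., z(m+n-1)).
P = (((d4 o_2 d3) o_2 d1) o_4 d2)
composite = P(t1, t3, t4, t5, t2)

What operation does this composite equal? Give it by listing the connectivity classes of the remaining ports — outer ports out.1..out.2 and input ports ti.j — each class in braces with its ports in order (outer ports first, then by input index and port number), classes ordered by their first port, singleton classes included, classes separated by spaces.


{out.1, t1.1} {out.2} {t1.2, t3.1, t3.2, t5.1} {t2.1, t2.2} {t4.1, t4.2} {t5.2}


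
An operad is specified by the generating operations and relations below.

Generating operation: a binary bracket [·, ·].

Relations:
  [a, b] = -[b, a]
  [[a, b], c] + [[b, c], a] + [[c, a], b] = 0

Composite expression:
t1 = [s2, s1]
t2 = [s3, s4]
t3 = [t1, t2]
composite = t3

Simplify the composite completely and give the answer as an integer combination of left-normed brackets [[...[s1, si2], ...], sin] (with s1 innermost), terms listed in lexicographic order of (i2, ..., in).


-[[[s1, s2], s3], s4] + [[[s1, s2], s4], s3]

Skip Jacobi rewriting: expand, keep s1-initial words, read off terms.
Composite bracket: [[s2, s1], [s3, s4]]
Under [a, b] = ab - ba we get 8 signed associative words (2^3 = 8).
Collect the words opening with s1:
  s1s2s3s4 appears with sign -1, giving the term -[[[s1, s2], s3], s4]
  s1s2s4s3 appears with sign +1, giving the term +[[[s1, s2], s4], s3]


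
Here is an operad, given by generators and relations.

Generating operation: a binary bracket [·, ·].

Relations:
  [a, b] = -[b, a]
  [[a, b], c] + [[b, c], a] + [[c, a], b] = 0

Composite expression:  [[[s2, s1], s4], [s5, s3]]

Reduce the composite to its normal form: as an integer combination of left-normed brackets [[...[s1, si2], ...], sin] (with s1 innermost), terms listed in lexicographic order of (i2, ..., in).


[[[[s1, s2], s4], s3], s5] - [[[[s1, s2], s4], s5], s3]

Left-normed coefficients sit on the s1-initial expansion words.
Composite bracket: [[[s2, s1], s4], [s5, s3]]
Under [a, b] = ab - ba we get 16 signed associative words (2^4 = 16).
Coefficients come from the s1-initial words:
  s1s2s4s3s5 appears with sign +1, giving the term +[[[[s1, s2], s4], s3], s5]
  s1s2s4s5s3 appears with sign -1, giving the term -[[[[s1, s2], s4], s5], s3]


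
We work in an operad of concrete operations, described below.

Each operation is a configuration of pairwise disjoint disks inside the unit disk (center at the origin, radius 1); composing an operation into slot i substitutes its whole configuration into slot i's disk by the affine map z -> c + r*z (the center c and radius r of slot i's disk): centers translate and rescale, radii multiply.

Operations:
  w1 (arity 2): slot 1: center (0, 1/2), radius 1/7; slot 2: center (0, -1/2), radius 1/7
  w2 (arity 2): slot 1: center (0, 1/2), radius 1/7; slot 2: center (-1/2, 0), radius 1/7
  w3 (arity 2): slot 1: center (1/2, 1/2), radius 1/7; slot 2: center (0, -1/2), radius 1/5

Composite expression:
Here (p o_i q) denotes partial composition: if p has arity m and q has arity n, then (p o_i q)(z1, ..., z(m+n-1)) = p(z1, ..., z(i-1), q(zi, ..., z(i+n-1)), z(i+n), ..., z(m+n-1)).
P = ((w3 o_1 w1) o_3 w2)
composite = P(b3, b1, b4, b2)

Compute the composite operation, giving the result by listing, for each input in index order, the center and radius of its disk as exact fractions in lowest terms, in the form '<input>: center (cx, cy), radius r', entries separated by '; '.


b1: center (1/2, 3/7), radius 1/49; b2: center (-1/10, -1/2), radius 1/35; b3: center (1/2, 4/7), radius 1/49; b4: center (0, -2/5), radius 1/35

Nesting under w3 composes maps z -> c + r*z down each b-path.
b3: after 2 affine steps, its disk has center (1/2, 4/7), radius 1/49
b1: after 2 affine steps, its disk has center (1/2, 3/7), radius 1/49
b4: after 2 affine steps, its disk has center (0, -2/5), radius 1/35
b2: after 2 affine steps, its disk has center (-1/10, -1/2), radius 1/35


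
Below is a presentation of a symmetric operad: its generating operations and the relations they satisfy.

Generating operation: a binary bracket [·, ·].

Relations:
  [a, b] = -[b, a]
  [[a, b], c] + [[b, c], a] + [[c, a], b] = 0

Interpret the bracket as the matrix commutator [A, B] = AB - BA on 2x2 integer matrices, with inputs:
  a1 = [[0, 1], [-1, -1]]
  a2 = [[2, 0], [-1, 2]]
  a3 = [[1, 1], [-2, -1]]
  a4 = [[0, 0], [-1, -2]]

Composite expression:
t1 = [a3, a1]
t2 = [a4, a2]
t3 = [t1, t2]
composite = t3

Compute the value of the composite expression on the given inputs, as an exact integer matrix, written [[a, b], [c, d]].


[a3, a1] = [[1, 1], [0, -1]]
[a4, a2] = [[0, 0], [2, 0]]
[[a3, a1], [a4, a2]] = [[2, 0], [-4, -2]]

[[2, 0], [-4, -2]]


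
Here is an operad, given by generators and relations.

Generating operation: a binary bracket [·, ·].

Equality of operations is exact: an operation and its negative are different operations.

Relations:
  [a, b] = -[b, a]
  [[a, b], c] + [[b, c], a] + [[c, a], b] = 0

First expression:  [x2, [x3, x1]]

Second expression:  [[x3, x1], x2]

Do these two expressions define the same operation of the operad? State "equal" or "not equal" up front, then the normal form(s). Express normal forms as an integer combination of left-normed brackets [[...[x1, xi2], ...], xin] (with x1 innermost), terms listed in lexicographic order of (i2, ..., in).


not equal: they reduce to [[x1, x3], x2] and -[[x1, x3], x2]

Normal form of the first expression: [[x1, x3], x2]
Normal form of the second expression: -[[x1, x3], x2]
Distinct normal forms: not equal.


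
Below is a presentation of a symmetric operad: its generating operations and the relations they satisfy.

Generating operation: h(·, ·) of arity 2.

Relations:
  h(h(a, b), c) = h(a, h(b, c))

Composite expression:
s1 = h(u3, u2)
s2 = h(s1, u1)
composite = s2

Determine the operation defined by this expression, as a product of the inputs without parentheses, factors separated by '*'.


u3 * u2 * u1

The h-tree's shape is irrelevant; the u-reading-order decides.
h(u3, u2) flattens to u3 * u2
h(h(u3, u2), u1) flattens to u3 * u2 * u1


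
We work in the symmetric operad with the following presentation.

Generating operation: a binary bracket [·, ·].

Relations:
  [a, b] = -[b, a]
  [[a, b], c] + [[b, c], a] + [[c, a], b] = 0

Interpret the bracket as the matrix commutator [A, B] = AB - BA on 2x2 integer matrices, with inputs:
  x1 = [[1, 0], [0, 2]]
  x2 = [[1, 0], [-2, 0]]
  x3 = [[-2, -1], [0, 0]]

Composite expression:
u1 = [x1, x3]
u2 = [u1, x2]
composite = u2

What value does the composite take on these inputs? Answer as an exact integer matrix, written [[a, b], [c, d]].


[[-2, -1], [0, 2]]

[x1, x3] = [[0, 1], [0, 0]]
[[x1, x3], x2] = [[-2, -1], [0, 2]]


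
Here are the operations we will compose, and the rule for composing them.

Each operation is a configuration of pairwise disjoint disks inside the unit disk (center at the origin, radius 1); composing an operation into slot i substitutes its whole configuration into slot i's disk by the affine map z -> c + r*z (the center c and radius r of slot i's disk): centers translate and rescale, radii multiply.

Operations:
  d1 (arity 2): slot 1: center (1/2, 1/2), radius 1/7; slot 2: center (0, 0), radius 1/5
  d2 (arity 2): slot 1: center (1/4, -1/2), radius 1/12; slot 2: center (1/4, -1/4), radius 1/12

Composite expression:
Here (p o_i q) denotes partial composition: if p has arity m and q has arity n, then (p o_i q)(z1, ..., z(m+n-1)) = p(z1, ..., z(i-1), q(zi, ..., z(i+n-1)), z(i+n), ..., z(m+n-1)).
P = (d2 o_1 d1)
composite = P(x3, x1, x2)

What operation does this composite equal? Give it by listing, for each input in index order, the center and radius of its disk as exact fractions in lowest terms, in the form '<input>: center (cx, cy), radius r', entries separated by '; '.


x1: center (1/4, -1/2), radius 1/60; x2: center (1/4, -1/4), radius 1/12; x3: center (7/24, -11/24), radius 1/84

Nesting under d2 composes maps z -> c + r*z down each x-path.
input x3: composing its 2 substitution steps yields center (7/24, -11/24), radius 1/84
input x1: composing its 2 substitution steps yields center (1/4, -1/2), radius 1/60
input x2: composing its 1 substitution step yields center (1/4, -1/4), radius 1/12


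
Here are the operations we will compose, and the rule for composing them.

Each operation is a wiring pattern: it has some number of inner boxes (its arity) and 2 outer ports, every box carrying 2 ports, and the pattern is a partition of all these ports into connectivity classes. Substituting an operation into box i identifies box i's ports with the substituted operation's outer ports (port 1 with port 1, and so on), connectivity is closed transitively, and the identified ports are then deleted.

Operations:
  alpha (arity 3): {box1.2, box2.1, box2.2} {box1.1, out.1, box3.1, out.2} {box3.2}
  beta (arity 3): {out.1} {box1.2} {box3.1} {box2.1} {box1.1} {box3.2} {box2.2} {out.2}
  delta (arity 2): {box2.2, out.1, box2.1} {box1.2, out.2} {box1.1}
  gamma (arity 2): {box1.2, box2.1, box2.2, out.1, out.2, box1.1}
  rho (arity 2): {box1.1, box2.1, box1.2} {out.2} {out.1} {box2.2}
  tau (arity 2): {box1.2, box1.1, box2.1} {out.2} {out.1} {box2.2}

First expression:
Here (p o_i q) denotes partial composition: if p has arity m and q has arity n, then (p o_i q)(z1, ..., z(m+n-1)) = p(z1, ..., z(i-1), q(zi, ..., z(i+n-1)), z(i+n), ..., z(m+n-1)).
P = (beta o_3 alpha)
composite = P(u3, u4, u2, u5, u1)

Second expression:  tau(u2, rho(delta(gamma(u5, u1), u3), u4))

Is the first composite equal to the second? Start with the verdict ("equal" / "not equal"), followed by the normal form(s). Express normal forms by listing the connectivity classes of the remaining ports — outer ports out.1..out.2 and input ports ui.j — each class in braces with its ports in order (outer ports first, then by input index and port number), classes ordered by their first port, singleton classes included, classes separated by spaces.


not equal — first {out.1} {out.2} {u1.1, u2.1} {u1.2} {u2.2, u5.1, u5.2} {u3.1} {u3.2} {u4.1} {u4.2}, second {out.1} {out.2} {u1.1, u1.2, u3.1, u3.2, u4.1, u5.1, u5.2} {u2.1, u2.2} {u4.2}

The first expression, normalized: {out.1} {out.2} {u1.1, u2.1} {u1.2} {u2.2, u5.1, u5.2} {u3.1} {u3.2} {u4.1} {u4.2}
The second expression, normalized: {out.1} {out.2} {u1.1, u1.2, u3.1, u3.2, u4.1, u5.1, u5.2} {u2.1, u2.2} {u4.2}
Distinct normal forms: not equal.


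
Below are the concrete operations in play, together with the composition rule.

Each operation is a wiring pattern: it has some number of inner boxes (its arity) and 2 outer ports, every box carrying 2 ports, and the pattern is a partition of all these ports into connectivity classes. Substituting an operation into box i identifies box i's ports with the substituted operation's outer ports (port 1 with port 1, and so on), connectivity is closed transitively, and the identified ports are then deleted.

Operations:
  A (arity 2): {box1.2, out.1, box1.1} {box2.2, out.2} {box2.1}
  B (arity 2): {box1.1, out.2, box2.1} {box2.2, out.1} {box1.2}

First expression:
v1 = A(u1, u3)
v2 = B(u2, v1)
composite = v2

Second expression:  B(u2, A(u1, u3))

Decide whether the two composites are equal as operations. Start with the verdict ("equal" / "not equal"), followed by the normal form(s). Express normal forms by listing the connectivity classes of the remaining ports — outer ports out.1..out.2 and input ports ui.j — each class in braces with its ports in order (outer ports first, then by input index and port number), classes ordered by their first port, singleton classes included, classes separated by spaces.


equal: each reduces to {out.1, u3.2} {out.2, u1.1, u1.2, u2.1} {u2.2} {u3.1}

In normal form, the first expression is {out.1, u3.2} {out.2, u1.1, u1.2, u2.1} {u2.2} {u3.1}
In normal form, the second expression is {out.1, u3.2} {out.2, u1.1, u1.2, u2.1} {u2.2} {u3.1}
The normal forms match — equal.
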